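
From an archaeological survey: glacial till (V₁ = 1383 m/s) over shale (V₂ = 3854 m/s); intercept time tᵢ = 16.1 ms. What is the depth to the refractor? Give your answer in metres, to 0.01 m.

h = tᵢ·V₁·V₂ / (2·√(V₂²−V₁²)).
√(V₂²−V₁²) = √(3854² − 1383²) = 3597.3 m/s.
h = 0.0161 s × 1383 × 3854 / (2 × 3597.3) = 11.93 m.

11.93 m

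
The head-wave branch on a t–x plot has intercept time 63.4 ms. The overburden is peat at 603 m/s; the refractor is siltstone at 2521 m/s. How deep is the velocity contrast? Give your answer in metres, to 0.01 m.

θ_c = arcsin(603/2521) = 13.84°; cos θ_c = 0.9710.
tᵢ = 2h cos θ_c/V₁ ⇒ h = tᵢ·V₁/(2 cos θ_c) = 0.0634·603/(2·0.9710) = 19.69 m.

19.69 m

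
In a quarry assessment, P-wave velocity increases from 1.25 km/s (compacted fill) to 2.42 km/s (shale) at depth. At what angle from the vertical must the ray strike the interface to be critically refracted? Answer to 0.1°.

Critical incidence: sin θ_c = V₁/V₂ = 1.25/2.42 = 0.5165.
θ_c = arcsin 0.5165 = 31.10°.

31.1°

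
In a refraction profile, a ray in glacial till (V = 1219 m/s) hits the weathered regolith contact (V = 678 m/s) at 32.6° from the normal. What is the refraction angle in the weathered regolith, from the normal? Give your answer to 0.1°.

17.4°

Snell's law: sin θ₂ = (V₂/V₁)·sin θ₁ = (678/1219)·sin 32.6° = 0.2997.
θ₂ = sin⁻¹(0.2997) = 17.44° (from vertical).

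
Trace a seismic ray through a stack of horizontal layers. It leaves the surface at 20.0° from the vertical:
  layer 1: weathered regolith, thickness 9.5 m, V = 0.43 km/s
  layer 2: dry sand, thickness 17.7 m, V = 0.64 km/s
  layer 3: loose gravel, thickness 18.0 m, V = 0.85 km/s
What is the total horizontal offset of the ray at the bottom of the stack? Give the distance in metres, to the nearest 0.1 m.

Apply Snell's law at each interface; in layer i the horizontal offset is hᵢ·tan θᵢ.
Layer 1: θ = 20.00°; offset = 9.5·tan 20.00° = 3.458 m.
Layer 2: sin θ = 0.64·sin 20.0°/0.43 = 0.5091, θ = 30.60°; offset = 17.7·tan 30.60° = 10.468 m.
Layer 3: sin θ = 0.85·sin 20.0°/0.43 = 0.6761, θ = 42.54°; offset = 18.0·tan 42.54° = 16.516 m.
Total horizontal offset = 30.442 m.

30.4 m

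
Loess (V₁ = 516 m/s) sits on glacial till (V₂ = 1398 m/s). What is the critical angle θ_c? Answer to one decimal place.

At critical incidence the refracted ray runs along the interface (θ₂ = 90°), so sin θ_c = V₁/V₂.
θ_c = arcsin(516/1398) = arcsin 0.3691 = 21.66°.

21.7°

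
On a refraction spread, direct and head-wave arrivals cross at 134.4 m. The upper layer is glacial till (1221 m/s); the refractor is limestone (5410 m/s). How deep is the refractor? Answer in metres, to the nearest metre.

53 m

x_cross = 2h·√((V₂+V₁)/(V₂−V₁)) → h = x_cross / (2·√((V₂+V₁)/(V₂−V₁))).
√((V₂+V₁)/(V₂−V₁)) = √((5410+1221)/(5410−1221)) = 1.2582.
h = 134.4 / (2·1.2582) = 53.41 m.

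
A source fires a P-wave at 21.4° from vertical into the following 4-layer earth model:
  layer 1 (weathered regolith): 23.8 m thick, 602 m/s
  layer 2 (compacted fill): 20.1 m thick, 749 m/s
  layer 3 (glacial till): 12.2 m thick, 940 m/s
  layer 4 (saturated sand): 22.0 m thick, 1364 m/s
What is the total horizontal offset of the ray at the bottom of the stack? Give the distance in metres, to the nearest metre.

Ray parameter p = sin 21.4° / 602 m/s = 6.0611e-04 s/m.
Layer 1: θ = 21.40°; offset = 23.8·tan 21.40° = 9.327 m.
Layer 2: sin θ = p·749 = 0.4540 → θ = 27.00°; offset = 20.1·tan 27.00° = 10.241 m.
Layer 3: sin θ = p·940 = 0.5697 → θ = 34.73°; offset = 12.2·tan 34.73° = 8.458 m.
Layer 4: sin θ = p·1364 = 0.8267 → θ = 55.76°; offset = 22.0·tan 55.76° = 32.329 m.
Σ offsets = 60.355 m.

60 m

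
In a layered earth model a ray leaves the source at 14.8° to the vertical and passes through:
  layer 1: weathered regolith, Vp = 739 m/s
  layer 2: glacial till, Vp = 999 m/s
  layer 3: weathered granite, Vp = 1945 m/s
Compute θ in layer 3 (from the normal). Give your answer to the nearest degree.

Snell's law across each interface conserves sin θ / V, so sin θ_3 = V_3·sin θ₁/V₁.
sin θ_3 = 1945 × sin 14.8° / 739 = 0.6723.
θ_3 = 42.25° from the vertical.

42°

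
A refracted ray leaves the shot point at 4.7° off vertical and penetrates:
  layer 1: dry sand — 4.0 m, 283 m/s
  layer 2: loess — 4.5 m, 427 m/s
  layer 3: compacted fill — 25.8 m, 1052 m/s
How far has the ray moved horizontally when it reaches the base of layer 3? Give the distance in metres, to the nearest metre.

9 m

Apply Snell's law at each interface; in layer i the horizontal offset is hᵢ·tan θᵢ.
Layer 1: θ = 4.70°; offset = 4.0·tan 4.70° = 0.329 m.
Layer 2: sin θ = 427·sin 4.7°/283 = 0.1236, θ = 7.10°; offset = 4.5·tan 7.10° = 0.561 m.
Layer 3: sin θ = 1052·sin 4.7°/283 = 0.3046, θ = 17.73°; offset = 25.8·tan 17.73° = 8.250 m.
Σ offsets = 9.140 m.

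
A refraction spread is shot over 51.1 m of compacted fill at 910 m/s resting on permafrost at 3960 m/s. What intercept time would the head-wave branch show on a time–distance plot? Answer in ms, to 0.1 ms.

tᵢ = 2h·√(V₂²−V₁²)/(V₁V₂).
√(V₂²−V₁²) = √(3960²−910²) = 3854.0 m/s.
tᵢ = 2·51.1·3854.0/(910·3960) = 0.10930 s.

109.3 ms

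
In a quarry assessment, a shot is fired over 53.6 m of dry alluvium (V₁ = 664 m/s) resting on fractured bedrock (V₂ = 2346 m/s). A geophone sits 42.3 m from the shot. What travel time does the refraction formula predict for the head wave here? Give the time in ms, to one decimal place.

172.9 ms

θ_c = arcsin(V₁/V₂) = arcsin(664/2346) = 16.44°, cos θ_c = 0.9591.
Intercept time tᵢ = 2h cos θ_c / V₁ = 2·53.6·0.9591/664 = 0.15484 s.
t = x/V₂ + tᵢ = 42.3/2346 + 0.15484 = 0.17287 s.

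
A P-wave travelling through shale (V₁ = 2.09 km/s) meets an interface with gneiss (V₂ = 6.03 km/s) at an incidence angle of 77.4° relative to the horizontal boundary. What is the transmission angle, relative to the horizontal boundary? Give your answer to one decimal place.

Convert to the normal: θ₁ = 90° − 77.4° = 12.6°.
sin θ₁/V₁ = sin θ₂/V₂ ⇒ sin θ₂ = 6.03·sin 12.6°/2.09 = 6.03·0.2181/2.09 = 0.6294.
θ₂ = sin⁻¹(0.6294) = 39.00° (from vertical).
From the interface: 90° − 39.00° = 51.00°.

51.0°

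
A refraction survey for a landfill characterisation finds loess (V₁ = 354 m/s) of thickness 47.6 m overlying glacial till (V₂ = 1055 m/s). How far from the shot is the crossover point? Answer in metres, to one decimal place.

x_cross = 2h·√((V₂+V₁)/(V₂−V₁)).
(V₂+V₁)/(V₂−V₁) = (1055+354)/(1055−354) = 2.0100; √ = 1.4177.
x_cross = 2·47.6·1.4177 = 134.97 m.

135.0 m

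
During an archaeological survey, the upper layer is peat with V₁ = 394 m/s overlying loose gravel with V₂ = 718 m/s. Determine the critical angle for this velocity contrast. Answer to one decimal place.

33.3°

At critical incidence the refracted ray runs along the interface (θ₂ = 90°), so sin θ_c = V₁/V₂.
θ_c = arcsin(394/718) = arcsin 0.5487 = 33.28°.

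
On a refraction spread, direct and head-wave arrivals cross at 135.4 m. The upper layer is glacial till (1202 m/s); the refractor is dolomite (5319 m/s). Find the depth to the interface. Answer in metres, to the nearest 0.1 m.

53.8 m

h = (x_cross/2)·√((V₂−V₁)/(V₂+V₁)).
(V₂−V₁)/(V₂+V₁) = (5319−1202)/(5319+1202) = 0.6313; √ = 0.7946.
h = (135.4/2)·0.7946 = 53.79 m.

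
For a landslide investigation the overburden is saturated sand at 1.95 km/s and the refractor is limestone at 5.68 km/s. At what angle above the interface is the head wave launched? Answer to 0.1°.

At critical incidence the refracted ray runs along the interface (θ₂ = 90°), so sin θ_c = V₁/V₂.
θ_c = arcsin(1.95/5.68) = arcsin 0.3433 = 20.08°.
Measured from the interface: 90° − 20.08° = 69.92°.

69.9°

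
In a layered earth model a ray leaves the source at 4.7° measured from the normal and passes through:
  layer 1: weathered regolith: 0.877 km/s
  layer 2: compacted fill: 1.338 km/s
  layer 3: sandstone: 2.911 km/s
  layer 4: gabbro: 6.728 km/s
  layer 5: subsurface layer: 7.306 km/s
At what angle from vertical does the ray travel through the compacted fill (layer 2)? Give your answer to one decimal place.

7.2°

Ray parameter p = sin 4.7° / 0.877 = 9.3430e-02 s/km.
sin θ_2 = p·V_2 = 9.3430e-02 × 1.338 = 0.1250.
θ_2 = 7.18° from the vertical.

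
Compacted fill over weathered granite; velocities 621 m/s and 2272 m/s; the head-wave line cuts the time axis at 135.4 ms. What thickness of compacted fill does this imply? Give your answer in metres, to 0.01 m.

θ_c = arcsin(621/2272) = 15.86°; cos θ_c = 0.9619.
tᵢ = 2h cos θ_c/V₁ ⇒ h = tᵢ·V₁/(2 cos θ_c) = 0.1354·621/(2·0.9619) = 43.71 m.

43.71 m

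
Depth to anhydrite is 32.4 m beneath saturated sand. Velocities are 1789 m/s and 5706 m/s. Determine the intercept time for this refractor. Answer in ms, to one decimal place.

34.4 ms

tᵢ = 2h·√(V₂²−V₁²)/(V₁V₂).
√(V₂²−V₁²) = √(5706²−1789²) = 5418.3 m/s.
tᵢ = 2·32.4·5418.3/(1789·5706) = 0.03440 s.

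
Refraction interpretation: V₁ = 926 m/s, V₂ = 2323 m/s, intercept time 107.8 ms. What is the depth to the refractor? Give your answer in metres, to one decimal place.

h = tᵢ·V₁·V₂ / (2·√(V₂²−V₁²)).
√(V₂²−V₁²) = √(2323² − 926²) = 2130.5 m/s.
h = 0.1078 s × 926 × 2323 / (2 × 2130.5) = 54.42 m.

54.4 m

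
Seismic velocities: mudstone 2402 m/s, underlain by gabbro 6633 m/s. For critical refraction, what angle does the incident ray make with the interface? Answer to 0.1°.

68.8°

At critical incidence the refracted ray runs along the interface (θ₂ = 90°), so sin θ_c = V₁/V₂.
θ_c = arcsin(2402/6633) = arcsin 0.3621 = 21.23°.
Measured from the interface: 90° − 21.23° = 68.77°.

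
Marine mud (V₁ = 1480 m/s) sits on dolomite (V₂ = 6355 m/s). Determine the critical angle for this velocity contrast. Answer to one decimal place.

Critical incidence: sin θ_c = V₁/V₂ = 1480/6355 = 0.2329.
θ_c = arcsin 0.2329 = 13.47°.

13.5°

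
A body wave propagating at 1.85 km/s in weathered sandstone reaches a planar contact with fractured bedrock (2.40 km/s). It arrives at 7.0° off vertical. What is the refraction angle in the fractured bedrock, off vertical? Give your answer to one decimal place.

9.1°

sin θ₁/V₁ = sin θ₂/V₂ ⇒ sin θ₂ = 2.40·sin 7.0°/1.85 = 2.40·0.1219/1.85 = 0.1581.
θ₂ = arcsin 0.1581 = 9.10° from the normal.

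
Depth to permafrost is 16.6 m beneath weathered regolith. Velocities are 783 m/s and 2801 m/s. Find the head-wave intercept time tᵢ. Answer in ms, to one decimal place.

tᵢ = 2h·√(V₂²−V₁²)/(V₁V₂).
√(V₂²−V₁²) = √(2801²−783²) = 2689.3 m/s.
tᵢ = 2·16.6·2689.3/(783·2801) = 0.04071 s.

40.7 ms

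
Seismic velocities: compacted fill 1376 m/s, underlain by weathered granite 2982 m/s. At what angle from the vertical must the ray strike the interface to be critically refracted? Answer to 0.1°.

Critical incidence: sin θ_c = V₁/V₂ = 1376/2982 = 0.4614.
θ_c = arcsin 0.4614 = 27.48°.

27.5°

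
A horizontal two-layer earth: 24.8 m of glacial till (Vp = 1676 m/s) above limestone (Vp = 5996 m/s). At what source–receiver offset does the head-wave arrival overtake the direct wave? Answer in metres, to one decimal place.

θ_c = arcsin(1676/5996) = 16.23°, so cos θ_c = 0.9601 and tᵢ = 2h cos θ_c/V₁ = 0.0284 s.
At crossover x/V₁ = x/V₂ + tᵢ ⇒ x = tᵢ/(1/V₁ − 1/V₂) = 0.02841/(5.9666e-04 − 1.6678e-04) = 66.10 m.

66.1 m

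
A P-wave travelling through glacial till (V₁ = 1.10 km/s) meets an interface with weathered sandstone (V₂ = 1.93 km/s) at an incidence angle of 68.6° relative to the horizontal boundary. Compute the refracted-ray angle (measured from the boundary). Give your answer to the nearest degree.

Angle from the normal: 90° − 68.6° = 21.4°.
sin θ₁/V₁ = sin θ₂/V₂ ⇒ sin θ₂ = 1.93·sin 21.4°/1.10 = 1.93·0.3649/1.10 = 0.6402.
θ₂ = arcsin 0.6402 = 39.81° from the normal.
From the interface: 90° − 39.81° = 50.19°.

50°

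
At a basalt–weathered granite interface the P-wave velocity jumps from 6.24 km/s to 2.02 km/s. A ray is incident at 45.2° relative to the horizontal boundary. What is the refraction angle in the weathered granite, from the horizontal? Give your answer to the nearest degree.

77°

Angle from the normal: 90° − 45.2° = 44.8°.
sin θ₁/V₁ = sin θ₂/V₂ ⇒ sin θ₂ = 2.02·sin 44.8°/6.24 = 2.02·0.7046/6.24 = 0.2281.
θ₂ = sin⁻¹(0.2281) = 13.19° (from vertical).
From the interface: 90° − 13.19° = 76.81°.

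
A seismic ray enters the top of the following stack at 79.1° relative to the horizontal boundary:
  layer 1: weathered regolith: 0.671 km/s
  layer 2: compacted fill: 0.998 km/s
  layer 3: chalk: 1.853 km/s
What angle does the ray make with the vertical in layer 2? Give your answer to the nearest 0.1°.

16.3°

From the normal: θ₁ = 90° − 79.1° = 10.9°.
Snell's law across each interface conserves sin θ / V, so sin θ_2 = V_2·sin θ₁/V₁.
sin θ_2 = 0.998 × sin 10.9° / 0.671 = 0.2812.
θ_2 = 16.33° from the vertical.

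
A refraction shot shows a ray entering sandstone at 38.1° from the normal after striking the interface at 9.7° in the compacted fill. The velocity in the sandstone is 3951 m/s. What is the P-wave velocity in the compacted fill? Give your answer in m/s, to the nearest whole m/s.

sin 9.7° = 0.1685; sin 38.1° = 0.6170.
V₁ = V₂·(sin θ₁/sin θ₂) = 3951·(0.1685/0.6170) = 1078.87 m/s.

1079 m/s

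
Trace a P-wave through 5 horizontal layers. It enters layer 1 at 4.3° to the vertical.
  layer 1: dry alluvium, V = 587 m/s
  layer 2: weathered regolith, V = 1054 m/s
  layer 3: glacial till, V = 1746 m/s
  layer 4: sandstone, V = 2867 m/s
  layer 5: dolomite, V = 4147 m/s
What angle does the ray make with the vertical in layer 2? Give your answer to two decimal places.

7.74°

Ray parameter p = sin 4.3° / 587 = 1.2773e-04 s/m.
sin θ_2 = p·V_2 = 1.2773e-04 × 1054 = 0.1346.
θ_2 = 7.74° from the vertical.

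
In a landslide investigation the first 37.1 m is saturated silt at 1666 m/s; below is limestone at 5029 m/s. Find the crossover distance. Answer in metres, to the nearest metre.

θ_c = arcsin(1666/5029) = 19.35°, so cos θ_c = 0.9435 and tᵢ = 2h cos θ_c/V₁ = 0.0420 s.
At crossover x/V₁ = x/V₂ + tᵢ ⇒ x = tᵢ/(1/V₁ − 1/V₂) = 0.04202/(6.0024e-04 − 1.9885e-04) = 104.69 m.

105 m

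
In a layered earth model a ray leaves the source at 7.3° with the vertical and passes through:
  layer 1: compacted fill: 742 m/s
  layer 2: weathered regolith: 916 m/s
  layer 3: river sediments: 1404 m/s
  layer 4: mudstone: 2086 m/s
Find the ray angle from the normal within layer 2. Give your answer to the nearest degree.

Snell's law across each interface conserves sin θ / V, so sin θ_2 = V_2·sin θ₁/V₁.
sin θ_2 = 916 × sin 7.3° / 742 = 0.1569.
θ_2 = 9.02° from the vertical.

9°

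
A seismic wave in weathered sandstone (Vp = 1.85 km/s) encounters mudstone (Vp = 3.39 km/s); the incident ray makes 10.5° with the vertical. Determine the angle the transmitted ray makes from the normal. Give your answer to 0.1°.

sin θ₁/V₁ = sin θ₂/V₂ ⇒ sin θ₂ = 3.39·sin 10.5°/1.85 = 3.39·0.1822/1.85 = 0.3339.
θ₂ = arcsin 0.3339 = 19.51° from the normal.

19.5°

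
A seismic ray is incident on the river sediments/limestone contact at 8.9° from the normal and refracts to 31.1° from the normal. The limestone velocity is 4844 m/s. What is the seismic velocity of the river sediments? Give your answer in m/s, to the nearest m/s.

1451 m/s

sin 8.9° = 0.1547; sin 31.1° = 0.5165.
V₁ = V₂·(sin θ₁/sin θ₂) = 4844·(0.1547/0.5165) = 1450.86 m/s.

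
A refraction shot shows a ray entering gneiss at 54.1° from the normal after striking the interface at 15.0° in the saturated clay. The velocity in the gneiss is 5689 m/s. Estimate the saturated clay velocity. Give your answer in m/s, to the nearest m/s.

1818 m/s

sin 15.0° = 0.2588; sin 54.1° = 0.8100.
V₁ = V₂·(sin θ₁/sin θ₂) = 5689·(0.2588/0.8100) = 1817.71 m/s.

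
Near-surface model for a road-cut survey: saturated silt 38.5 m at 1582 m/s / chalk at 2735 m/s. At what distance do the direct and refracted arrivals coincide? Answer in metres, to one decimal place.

x_cross = 2h·√((V₂+V₁)/(V₂−V₁)).
(V₂+V₁)/(V₂−V₁) = (2735+1582)/(2735−1582) = 3.7441; √ = 1.9350.
x_cross = 2·38.5·1.9350 = 148.99 m.

149.0 m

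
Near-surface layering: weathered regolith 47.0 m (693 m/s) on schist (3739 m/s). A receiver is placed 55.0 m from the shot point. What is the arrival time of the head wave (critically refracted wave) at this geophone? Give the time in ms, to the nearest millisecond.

t = x/V₂ + 2h·√(V₂²−V₁²)/(V₁V₂).
√(V₂²−V₁²) = √(3739²−693²) = 3674.2 m/s; delay term = 2·47.0·3674.2/(693·3739) = 0.13329 s.
t = 55.0/3739 + 0.13329 = 0.14800 s.

148 ms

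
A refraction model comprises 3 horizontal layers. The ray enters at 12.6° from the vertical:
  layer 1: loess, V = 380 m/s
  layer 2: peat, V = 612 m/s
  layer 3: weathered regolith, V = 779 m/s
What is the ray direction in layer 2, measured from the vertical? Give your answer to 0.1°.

20.6°

Ray parameter p = sin 12.6° / 380 = 5.7406e-04 s/m.
sin θ_2 = p·V_2 = 5.7406e-04 × 612 = 0.3513.
θ_2 = 20.57° from the vertical.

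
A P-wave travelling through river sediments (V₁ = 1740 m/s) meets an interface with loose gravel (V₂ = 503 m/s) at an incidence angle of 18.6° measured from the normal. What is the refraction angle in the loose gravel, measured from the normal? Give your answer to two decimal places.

5.29°

sin θ₁/V₁ = sin θ₂/V₂ ⇒ sin θ₂ = 503·sin 18.6°/1740 = 503·0.3190/1740 = 0.0922.
θ₂ = sin⁻¹(0.0922) = 5.29° (from vertical).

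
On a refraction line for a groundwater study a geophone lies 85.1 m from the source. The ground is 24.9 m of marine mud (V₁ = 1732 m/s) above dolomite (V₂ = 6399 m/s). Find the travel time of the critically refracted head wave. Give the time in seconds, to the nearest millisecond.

θ_c = arcsin(V₁/V₂) = arcsin(1732/6399) = 15.70°, cos θ_c = 0.9627.
Intercept time tᵢ = 2h cos θ_c / V₁ = 2·24.9·0.9627/1732 = 0.02768 s.
t = x/V₂ + tᵢ = 85.1/6399 + 0.02768 = 0.04098 s.

0.041 s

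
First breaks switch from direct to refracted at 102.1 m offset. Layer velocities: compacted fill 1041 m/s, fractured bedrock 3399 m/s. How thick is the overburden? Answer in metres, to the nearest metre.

x_cross = 2h·√((V₂+V₁)/(V₂−V₁)) → h = x_cross / (2·√((V₂+V₁)/(V₂−V₁))).
√((V₂+V₁)/(V₂−V₁)) = √((3399+1041)/(3399−1041)) = 1.3722.
h = 102.1 / (2·1.3722) = 37.20 m.

37 m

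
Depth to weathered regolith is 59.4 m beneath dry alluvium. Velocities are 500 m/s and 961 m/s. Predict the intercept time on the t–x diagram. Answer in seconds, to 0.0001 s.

0.2029 s

tᵢ = 2h·√(V₂²−V₁²)/(V₁V₂).
√(V₂²−V₁²) = √(961²−500²) = 820.7 m/s.
tᵢ = 2·59.4·820.7/(500·961) = 0.20291 s.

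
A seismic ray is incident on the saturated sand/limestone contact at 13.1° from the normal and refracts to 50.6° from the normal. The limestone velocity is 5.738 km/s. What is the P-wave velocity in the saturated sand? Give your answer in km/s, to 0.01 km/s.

Snell's law: sin 13.1°/V₁ = sin 50.6°/V₂.
V₁ = V₂·sin 13.1°/sin 50.6° = 5.738 × 0.2933 = 1.68 km/s.

1.68 km/s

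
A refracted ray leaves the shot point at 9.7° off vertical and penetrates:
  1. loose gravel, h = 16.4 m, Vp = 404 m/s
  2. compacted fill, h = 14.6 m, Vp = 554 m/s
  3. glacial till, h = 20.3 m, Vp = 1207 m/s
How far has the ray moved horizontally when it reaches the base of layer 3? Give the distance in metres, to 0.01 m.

18.10 m

Ray parameter p = sin 9.7° / 404 m/s = 4.1705e-04 s/m.
Layer 1: θ = 9.70°; offset = 16.4·tan 9.70° = 2.8033 m.
Layer 2: sin θ = p·554 = 0.2310 → θ = 13.36°; offset = 14.6·tan 13.36° = 3.4671 m.
Layer 3: sin θ = p·1207 = 0.5034 → θ = 30.22°; offset = 20.3·tan 30.22° = 11.8263 m.
Summing the layer offsets gives 18.0967 m.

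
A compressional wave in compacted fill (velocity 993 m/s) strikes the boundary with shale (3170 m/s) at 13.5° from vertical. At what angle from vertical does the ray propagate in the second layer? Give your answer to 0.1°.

48.2°

sin θ₁/V₁ = sin θ₂/V₂ ⇒ sin θ₂ = 3170·sin 13.5°/993 = 3170·0.2334/993 = 0.7452.
θ₂ = arcsin 0.7452 = 48.18° from the normal.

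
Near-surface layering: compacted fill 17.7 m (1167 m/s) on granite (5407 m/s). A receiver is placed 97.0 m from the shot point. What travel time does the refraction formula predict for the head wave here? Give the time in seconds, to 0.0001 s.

0.0476 s

θ_c = arcsin(V₁/V₂) = arcsin(1167/5407) = 12.46°, cos θ_c = 0.9764.
Intercept time tᵢ = 2h cos θ_c / V₁ = 2·17.7·0.9764/1167 = 0.02962 s.
t = x/V₂ + tᵢ = 97.0/5407 + 0.02962 = 0.04756 s.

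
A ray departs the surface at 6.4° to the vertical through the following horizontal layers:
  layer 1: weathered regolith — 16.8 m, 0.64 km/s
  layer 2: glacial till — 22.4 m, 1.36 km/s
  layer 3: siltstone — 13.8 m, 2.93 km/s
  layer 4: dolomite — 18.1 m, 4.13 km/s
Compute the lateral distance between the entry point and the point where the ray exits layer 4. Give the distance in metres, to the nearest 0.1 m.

Apply Snell's law at each interface; in layer i the horizontal offset is hᵢ·tan θᵢ.
Layer 1: θ = 6.40°; offset = 16.8·tan 6.40° = 1.884 m.
Layer 2: sin θ = 1.36·sin 6.4°/0.64 = 0.2369, θ = 13.70°; offset = 22.4·tan 13.70° = 5.461 m.
Layer 3: sin θ = 2.93·sin 6.4°/0.64 = 0.5103, θ = 30.69°; offset = 13.8·tan 30.69° = 8.189 m.
Layer 4: sin θ = 4.13·sin 6.4°/0.64 = 0.7193, θ = 46.00°; offset = 18.1·tan 46.00° = 18.742 m.
Total horizontal offset = 34.277 m.

34.3 m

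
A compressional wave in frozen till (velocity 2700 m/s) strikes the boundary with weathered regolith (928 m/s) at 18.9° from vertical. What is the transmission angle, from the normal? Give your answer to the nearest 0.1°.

Snell's law: sin θ₂ = (V₂/V₁)·sin θ₁ = (928/2700)·sin 18.9° = 0.1113.
θ₂ = sin⁻¹(0.1113) = 6.39° (from vertical).

6.4°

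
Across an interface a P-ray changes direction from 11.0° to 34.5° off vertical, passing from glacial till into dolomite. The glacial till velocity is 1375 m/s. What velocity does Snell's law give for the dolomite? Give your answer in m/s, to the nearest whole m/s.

4082 m/s

Snell's law: sin 11.0°/V₁ = sin 34.5°/V₂.
V₂ = V₁·sin 34.5°/sin 11.0° = 1375 × 2.9684 = 4081.61 m/s.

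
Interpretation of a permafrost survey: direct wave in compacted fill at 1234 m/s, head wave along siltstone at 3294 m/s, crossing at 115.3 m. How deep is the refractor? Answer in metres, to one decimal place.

h = (x_cross/2)·√((V₂−V₁)/(V₂+V₁)).
(V₂−V₁)/(V₂+V₁) = (3294−1234)/(3294+1234) = 0.4549; √ = 0.6745.
h = (115.3/2)·0.6745 = 38.88 m.

38.9 m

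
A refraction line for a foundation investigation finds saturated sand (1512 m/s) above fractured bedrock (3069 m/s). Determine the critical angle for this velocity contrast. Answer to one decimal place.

29.5°

Critical incidence: sin θ_c = V₁/V₂ = 1512/3069 = 0.4927.
θ_c = arcsin 0.4927 = 29.52°.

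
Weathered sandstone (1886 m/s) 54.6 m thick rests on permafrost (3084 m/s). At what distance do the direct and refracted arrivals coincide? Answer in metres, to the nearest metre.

θ_c = arcsin(1886/3084) = 37.70°, so cos θ_c = 0.7912 and tᵢ = 2h cos θ_c/V₁ = 0.0458 s.
At crossover x/V₁ = x/V₂ + tᵢ ⇒ x = tᵢ/(1/V₁ − 1/V₂) = 0.04581/(5.3022e-04 − 3.2425e-04) = 222.42 m.

222 m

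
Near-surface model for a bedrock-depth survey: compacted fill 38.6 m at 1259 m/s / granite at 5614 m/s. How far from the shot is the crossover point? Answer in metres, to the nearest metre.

x_cross = 2h·√((V₂+V₁)/(V₂−V₁)).
(V₂+V₁)/(V₂−V₁) = (5614+1259)/(5614−1259) = 1.5782; √ = 1.2563.
x_cross = 2·38.6·1.2563 = 96.98 m.

97 m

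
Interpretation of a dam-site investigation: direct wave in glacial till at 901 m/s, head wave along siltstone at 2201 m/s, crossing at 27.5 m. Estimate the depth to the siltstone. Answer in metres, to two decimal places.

x_cross = 2h·√((V₂+V₁)/(V₂−V₁)) → h = x_cross / (2·√((V₂+V₁)/(V₂−V₁))).
√((V₂+V₁)/(V₂−V₁)) = √((2201+901)/(2201−901)) = 1.5447.
h = 27.5 / (2·1.5447) = 8.90 m.

8.90 m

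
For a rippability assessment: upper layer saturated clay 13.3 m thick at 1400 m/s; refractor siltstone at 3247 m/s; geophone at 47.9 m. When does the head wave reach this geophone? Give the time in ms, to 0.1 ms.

31.9 ms

t = x/V₂ + 2h·√(V₂²−V₁²)/(V₁V₂).
√(V₂²−V₁²) = √(3247²−1400²) = 2929.7 m/s; delay term = 2·13.3·2929.7/(1400·3247) = 0.01714 s.
t = 47.9/3247 + 0.01714 = 0.03190 s.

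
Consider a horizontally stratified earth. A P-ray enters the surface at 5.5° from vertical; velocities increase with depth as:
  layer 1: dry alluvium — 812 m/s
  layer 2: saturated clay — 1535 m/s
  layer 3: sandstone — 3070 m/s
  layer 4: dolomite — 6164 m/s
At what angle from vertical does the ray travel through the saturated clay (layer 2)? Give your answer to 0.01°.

Ray parameter p = sin 5.5° / 812 = 1.1804e-04 s/m.
sin θ_2 = p·V_2 = 1.1804e-04 × 1535 = 0.1812.
θ_2 = 10.44° from the vertical.

10.44°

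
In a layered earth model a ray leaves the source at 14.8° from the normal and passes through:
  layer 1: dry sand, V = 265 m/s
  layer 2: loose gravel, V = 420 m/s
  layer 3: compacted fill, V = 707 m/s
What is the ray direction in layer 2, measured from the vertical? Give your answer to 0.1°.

23.9°

Snell's law across each interface conserves sin θ / V, so sin θ_2 = V_2·sin θ₁/V₁.
sin θ_2 = 420 × sin 14.8° / 265 = 0.4049.
θ_2 = 23.88° from the vertical.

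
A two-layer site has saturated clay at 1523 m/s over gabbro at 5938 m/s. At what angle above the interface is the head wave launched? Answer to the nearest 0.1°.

Critical incidence: sin θ_c = V₁/V₂ = 1523/5938 = 0.2565.
θ_c = arcsin 0.2565 = 14.86°.
Measured from the interface: 90° − 14.86° = 75.14°.

75.1°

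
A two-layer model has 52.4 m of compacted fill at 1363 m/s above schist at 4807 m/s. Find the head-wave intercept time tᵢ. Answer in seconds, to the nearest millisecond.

0.074 s

θ_c = arcsin(V₁/V₂) = arcsin(1363/4807) = 16.47°; cos θ_c = 0.9590.
tᵢ = 2h·cos θ_c / V₁ = 2·52.4·0.9590 / 1363 = 0.07373 s.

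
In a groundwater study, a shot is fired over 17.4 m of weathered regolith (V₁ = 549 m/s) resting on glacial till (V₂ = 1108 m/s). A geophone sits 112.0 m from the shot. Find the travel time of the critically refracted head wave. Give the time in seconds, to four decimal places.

0.1561 s

t = x/V₂ + 2h·√(V₂²−V₁²)/(V₁V₂).
√(V₂²−V₁²) = √(1108²−549²) = 962.4 m/s; delay term = 2·17.4·962.4/(549·1108) = 0.05506 s.
t = 112.0/1108 + 0.05506 = 0.15614 s.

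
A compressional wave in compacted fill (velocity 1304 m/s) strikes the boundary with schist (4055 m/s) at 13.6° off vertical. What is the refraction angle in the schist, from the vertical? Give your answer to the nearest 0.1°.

Snell's law: sin θ₂ = (V₂/V₁)·sin θ₁ = (4055/1304)·sin 13.6° = 0.7312.
θ₂ = sin⁻¹(0.7312) = 46.99° (from vertical).

47.0°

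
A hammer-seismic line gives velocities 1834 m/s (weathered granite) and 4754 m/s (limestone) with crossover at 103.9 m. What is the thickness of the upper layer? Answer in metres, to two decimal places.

34.59 m

x_cross = 2h·√((V₂+V₁)/(V₂−V₁)) → h = x_cross / (2·√((V₂+V₁)/(V₂−V₁))).
√((V₂+V₁)/(V₂−V₁)) = √((4754+1834)/(4754−1834)) = 1.5021.
h = 103.9 / (2·1.5021) = 34.59 m.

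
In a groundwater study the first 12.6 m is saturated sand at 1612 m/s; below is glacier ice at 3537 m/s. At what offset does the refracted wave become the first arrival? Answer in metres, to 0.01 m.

θ_c = arcsin(1612/3537) = 27.11°, so cos θ_c = 0.8901 and tᵢ = 2h cos θ_c/V₁ = 0.0139 s.
At crossover x/V₁ = x/V₂ + tᵢ ⇒ x = tᵢ/(1/V₁ − 1/V₂) = 0.01391/(6.2035e-04 − 2.8273e-04) = 41.21 m.

41.21 m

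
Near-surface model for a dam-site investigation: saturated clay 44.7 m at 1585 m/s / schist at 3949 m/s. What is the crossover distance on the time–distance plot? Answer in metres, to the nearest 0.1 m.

136.8 m

x_cross = 2h·√((V₂+V₁)/(V₂−V₁)).
(V₂+V₁)/(V₂−V₁) = (3949+1585)/(3949−1585) = 2.3409; √ = 1.5300.
x_cross = 2·44.7·1.5300 = 136.78 m.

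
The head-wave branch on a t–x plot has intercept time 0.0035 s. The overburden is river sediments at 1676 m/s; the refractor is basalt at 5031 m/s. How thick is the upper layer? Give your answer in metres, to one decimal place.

3.1 m

θ_c = arcsin(1676/5031) = 19.46°; cos θ_c = 0.9429.
tᵢ = 2h cos θ_c/V₁ ⇒ h = tᵢ·V₁/(2 cos θ_c) = 0.0035·1676/(2·0.9429) = 3.11 m.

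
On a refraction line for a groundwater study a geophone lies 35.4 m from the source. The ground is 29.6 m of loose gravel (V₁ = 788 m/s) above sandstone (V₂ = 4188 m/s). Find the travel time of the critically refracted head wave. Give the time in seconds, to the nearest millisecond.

θ_c = arcsin(V₁/V₂) = arcsin(788/4188) = 10.85°, cos θ_c = 0.9821.
Intercept time tᵢ = 2h cos θ_c / V₁ = 2·29.6·0.9821/788 = 0.07379 s.
t = x/V₂ + tᵢ = 35.4/4188 + 0.07379 = 0.08224 s.

0.082 s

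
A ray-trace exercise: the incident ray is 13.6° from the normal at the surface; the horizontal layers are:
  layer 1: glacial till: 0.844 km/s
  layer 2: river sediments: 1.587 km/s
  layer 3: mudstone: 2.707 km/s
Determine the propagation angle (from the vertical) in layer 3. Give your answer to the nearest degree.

Ray parameter p = sin 13.6° / 0.844 = 2.7860e-01 s/km.
sin θ_3 = p·V_3 = 2.7860e-01 × 2.707 = 0.7542.
θ_3 = arcsin 0.7542 = 48.95°.

49°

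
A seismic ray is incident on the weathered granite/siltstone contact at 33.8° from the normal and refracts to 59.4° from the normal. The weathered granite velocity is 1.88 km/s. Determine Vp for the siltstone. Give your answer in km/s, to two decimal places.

2.91 km/s

sin 33.8° = 0.5563; sin 59.4° = 0.8607.
V₂ = V₁·(sin θ₂/sin θ₁) = 1.88·(0.8607/0.5563) = 2.91 km/s.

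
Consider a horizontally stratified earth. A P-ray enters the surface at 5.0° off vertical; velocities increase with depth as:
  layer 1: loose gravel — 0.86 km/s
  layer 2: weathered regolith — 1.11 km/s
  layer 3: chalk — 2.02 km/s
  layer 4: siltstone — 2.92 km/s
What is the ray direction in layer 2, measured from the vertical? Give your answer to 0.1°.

6.5°

Snell's law across each interface conserves sin θ / V, so sin θ_2 = V_2·sin θ₁/V₁.
sin θ_2 = 1.11 × sin 5.0° / 0.86 = 0.1125.
θ_2 = arcsin 0.1125 = 6.46°.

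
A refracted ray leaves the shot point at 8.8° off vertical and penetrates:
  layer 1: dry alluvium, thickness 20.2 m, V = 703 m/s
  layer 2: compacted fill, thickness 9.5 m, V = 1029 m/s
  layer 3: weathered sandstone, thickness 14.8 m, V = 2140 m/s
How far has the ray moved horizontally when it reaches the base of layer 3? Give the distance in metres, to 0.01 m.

13.10 m

p = sin θ₁/V₁ = sin 8.8°/703 = 2.1762e-04 s/m is conserved through the stack.
Layer 1: θ = 8.80°; offset = 20.2·tan 8.80° = 3.1271 m.
Layer 2: sin θ = p·1029 = 0.2239 → θ = 12.94°; offset = 9.5·tan 12.94° = 2.1828 m.
Layer 3: sin θ = p·2140 = 0.4657 → θ = 27.76°; offset = 14.8·tan 27.76° = 7.7886 m.
Total horizontal offset = 13.0984 m.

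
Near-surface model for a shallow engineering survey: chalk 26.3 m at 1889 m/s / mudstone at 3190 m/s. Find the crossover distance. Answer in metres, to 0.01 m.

x_cross = 2h·√((V₂+V₁)/(V₂−V₁)).
(V₂+V₁)/(V₂−V₁) = (3190+1889)/(3190−1889) = 3.9039; √ = 1.9758.
x_cross = 2·26.3·1.9758 = 103.93 m.

103.93 m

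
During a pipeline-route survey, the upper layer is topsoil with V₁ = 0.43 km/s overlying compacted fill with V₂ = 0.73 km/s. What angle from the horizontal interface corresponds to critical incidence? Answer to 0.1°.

53.9°

At critical incidence the refracted ray runs along the interface (θ₂ = 90°), so sin θ_c = V₁/V₂.
θ_c = arcsin(0.43/0.73) = arcsin 0.5890 = 36.09°.
Measured from the interface: 90° − 36.09° = 53.91°.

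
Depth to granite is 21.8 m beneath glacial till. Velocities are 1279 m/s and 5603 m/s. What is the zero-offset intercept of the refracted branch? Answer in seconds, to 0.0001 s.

tᵢ = 2h·√(V₂²−V₁²)/(V₁V₂).
√(V₂²−V₁²) = √(5603²−1279²) = 5455.1 m/s.
tᵢ = 2·21.8·5455.1/(1279·5603) = 0.03319 s.

0.0332 s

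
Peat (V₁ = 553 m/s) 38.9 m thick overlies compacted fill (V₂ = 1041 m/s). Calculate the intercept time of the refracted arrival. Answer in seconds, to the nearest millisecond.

tᵢ = 2h·√(V₂²−V₁²)/(V₁V₂).
√(V₂²−V₁²) = √(1041²−553²) = 882.0 m/s.
tᵢ = 2·38.9·882.0/(553·1041) = 0.11919 s.

0.119 s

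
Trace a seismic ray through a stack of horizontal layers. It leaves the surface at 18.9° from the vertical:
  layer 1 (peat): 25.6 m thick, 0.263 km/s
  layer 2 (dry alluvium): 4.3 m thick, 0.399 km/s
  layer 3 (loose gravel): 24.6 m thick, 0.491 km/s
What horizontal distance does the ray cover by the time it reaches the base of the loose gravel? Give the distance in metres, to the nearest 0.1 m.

29.9 m

p = sin θ₁/V₁ = sin 18.9°/0.263 = 1.2316e+00 s/km is conserved through the stack.
Layer 1: θ = 18.90°; offset = 25.6·tan 18.90° = 8.765 m.
Layer 2: sin θ = p·0.399 = 0.4914 → θ = 29.43°; offset = 4.3·tan 29.43° = 2.426 m.
Layer 3: sin θ = p·0.491 = 0.6047 → θ = 37.21°; offset = 24.6·tan 37.21° = 18.679 m.
Σ offsets = 29.870 m.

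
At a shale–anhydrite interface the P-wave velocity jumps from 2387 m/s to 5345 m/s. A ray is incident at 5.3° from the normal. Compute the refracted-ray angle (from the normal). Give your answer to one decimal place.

11.9°

sin θ₁/V₁ = sin θ₂/V₂ ⇒ sin θ₂ = 5345·sin 5.3°/2387 = 5345·0.0924/2387 = 0.2068.
θ₂ = arcsin 0.2068 = 11.94° from the normal.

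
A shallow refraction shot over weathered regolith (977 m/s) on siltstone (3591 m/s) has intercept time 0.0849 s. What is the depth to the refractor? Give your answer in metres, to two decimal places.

43.10 m

θ_c = arcsin(977/3591) = 15.79°; cos θ_c = 0.9623.
tᵢ = 2h cos θ_c/V₁ ⇒ h = tᵢ·V₁/(2 cos θ_c) = 0.0849·977/(2·0.9623) = 43.10 m.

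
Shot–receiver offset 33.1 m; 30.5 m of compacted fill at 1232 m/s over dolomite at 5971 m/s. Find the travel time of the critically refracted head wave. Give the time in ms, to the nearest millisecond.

t = x/V₂ + 2h·√(V₂²−V₁²)/(V₁V₂).
√(V₂²−V₁²) = √(5971²−1232²) = 5842.5 m/s; delay term = 2·30.5·5842.5/(1232·5971) = 0.04845 s.
t = 33.1/5971 + 0.04845 = 0.05399 s.

54 ms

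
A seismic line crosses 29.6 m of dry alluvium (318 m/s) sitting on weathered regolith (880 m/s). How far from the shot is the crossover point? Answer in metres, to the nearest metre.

θ_c = arcsin(318/880) = 21.18°, so cos θ_c = 0.9324 and tᵢ = 2h cos θ_c/V₁ = 0.1736 s.
At crossover x/V₁ = x/V₂ + tᵢ ⇒ x = tᵢ/(1/V₁ − 1/V₂) = 0.17358/(3.1447e-03 − 1.1364e-03) = 86.43 m.

86 m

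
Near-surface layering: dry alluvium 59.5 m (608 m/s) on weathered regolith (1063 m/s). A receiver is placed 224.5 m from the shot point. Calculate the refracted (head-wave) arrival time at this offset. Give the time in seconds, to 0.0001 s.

0.3717 s

t = x/V₂ + 2h·√(V₂²−V₁²)/(V₁V₂).
√(V₂²−V₁²) = √(1063²−608²) = 872.0 m/s; delay term = 2·59.5·872.0/(608·1063) = 0.16055 s.
t = 224.5/1063 + 0.16055 = 0.37174 s.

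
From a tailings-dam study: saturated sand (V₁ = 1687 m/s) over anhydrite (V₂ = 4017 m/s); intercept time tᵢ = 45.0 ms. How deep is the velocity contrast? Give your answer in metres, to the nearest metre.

42 m

θ_c = arcsin(1687/4017) = 24.83°; cos θ_c = 0.9075.
tᵢ = 2h cos θ_c/V₁ ⇒ h = tᵢ·V₁/(2 cos θ_c) = 0.045·1687/(2·0.9075) = 41.82 m.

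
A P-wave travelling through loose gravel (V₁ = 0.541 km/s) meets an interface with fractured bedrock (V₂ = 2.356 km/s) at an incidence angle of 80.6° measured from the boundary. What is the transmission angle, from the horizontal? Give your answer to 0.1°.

Convert to the normal: θ₁ = 90° − 80.6° = 9.4°.
Snell's law: sin θ₂ = (V₂/V₁)·sin θ₁ = (2.356/0.541)·sin 9.4° = 0.7113.
θ₂ = arcsin 0.7113 = 45.34° from the normal.
From the interface: 90° − 45.34° = 44.66°.

44.7°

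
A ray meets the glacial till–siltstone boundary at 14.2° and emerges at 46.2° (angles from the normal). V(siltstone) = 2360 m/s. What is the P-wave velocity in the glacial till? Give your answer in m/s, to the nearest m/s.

802 m/s

sin 14.2° = 0.2453; sin 46.2° = 0.7218.
V₁ = V₂·(sin θ₁/sin θ₂) = 2360·(0.2453/0.7218) = 802.10 m/s.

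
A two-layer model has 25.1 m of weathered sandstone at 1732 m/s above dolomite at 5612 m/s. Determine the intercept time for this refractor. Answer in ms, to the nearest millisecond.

tᵢ = 2h·√(V₂²−V₁²)/(V₁V₂).
√(V₂²−V₁²) = √(5612²−1732²) = 5338.0 m/s.
tᵢ = 2·25.1·5338.0/(1732·5612) = 0.02757 s.

28 ms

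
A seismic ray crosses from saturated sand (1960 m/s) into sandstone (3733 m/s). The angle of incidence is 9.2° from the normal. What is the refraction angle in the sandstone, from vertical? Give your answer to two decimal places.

Snell's law: sin θ₂ = (V₂/V₁)·sin θ₁ = (3733/1960)·sin 9.2° = 0.3045.
θ₂ = arcsin 0.3045 = 17.73° from the normal.

17.73°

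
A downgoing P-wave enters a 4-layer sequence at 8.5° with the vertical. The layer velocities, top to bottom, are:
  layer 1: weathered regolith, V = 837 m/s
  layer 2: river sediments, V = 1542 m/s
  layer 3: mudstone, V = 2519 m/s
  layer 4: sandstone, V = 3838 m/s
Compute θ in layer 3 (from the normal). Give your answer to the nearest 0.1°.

26.4°

Snell's law across each interface conserves sin θ / V, so sin θ_3 = V_3·sin θ₁/V₁.
sin θ_3 = 2519 × sin 8.5° / 837 = 0.4448.
θ_3 = 26.41° from the vertical.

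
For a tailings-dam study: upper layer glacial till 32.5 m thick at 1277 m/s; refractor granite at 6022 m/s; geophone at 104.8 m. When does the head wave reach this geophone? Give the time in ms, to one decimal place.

t = x/V₂ + 2h·√(V₂²−V₁²)/(V₁V₂).
√(V₂²−V₁²) = √(6022²−1277²) = 5885.0 m/s; delay term = 2·32.5·5885.0/(1277·6022) = 0.04974 s.
t = 104.8/6022 + 0.04974 = 0.06715 s.

67.1 ms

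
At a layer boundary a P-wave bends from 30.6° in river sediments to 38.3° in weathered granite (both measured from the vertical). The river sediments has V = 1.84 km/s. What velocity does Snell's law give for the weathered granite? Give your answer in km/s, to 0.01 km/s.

2.24 km/s

Snell's law: sin 30.6°/V₁ = sin 38.3°/V₂.
V₂ = V₁·sin 38.3°/sin 30.6° = 1.84 × 1.2175 = 2.24 km/s.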